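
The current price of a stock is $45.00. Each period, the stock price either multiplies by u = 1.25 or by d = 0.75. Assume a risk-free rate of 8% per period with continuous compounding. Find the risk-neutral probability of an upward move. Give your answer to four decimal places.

Risk-neutral probability p = (e^0.08 − 0.75)/(1.25 − 0.75) = 0.3333/0.5000 = 0.6666

p = 0.6666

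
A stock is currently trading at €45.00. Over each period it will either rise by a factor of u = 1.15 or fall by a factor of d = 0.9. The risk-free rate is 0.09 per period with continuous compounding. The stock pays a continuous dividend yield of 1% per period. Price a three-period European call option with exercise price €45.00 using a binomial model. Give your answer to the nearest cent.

€9.86

Per-period risk-free factor R = e^0.09 = 1.0942; dividend-adjusted growth = e^(0.09−0.01) = 1.0833.
Risk-neutral probability p = (1.0833 − 0.9)/(1.15 − 0.9) = 0.1833/0.2500 = 0.7331
Terminal stock prices: S_uuu = 68.44, S_uud = 53.56, S_udd = 41.92, S_ddd = 32.81
Terminal payoffs (S − K): max(23.44, 0) = 23.44, max(8.561, 0) = 8.561, max(-3.083, 0) = 0, max(-12.19, 0) = 0
Node uu (S = 59.51): V_uu = e^(−0.09)·[0.7331·23.4394 + 0.2669·8.5612] = 17.7934
Node ud (S = 46.57): V_ud = e^(−0.09)·[0.7331·8.5612 + 0.2669·0.0000] = 5.7364
Node dd (S = 36.45): V_dd = e^(−0.09)·[0.7331·0.0000 + 0.2669·0.0000] = 0.0000
Node u (S = 51.75): V_u = e^(−0.09)·[0.7331·17.7934 + 0.2669·5.7364] = 13.3215
Node d (S = 40.5): V_d = e^(−0.09)·[0.7331·5.7364 + 0.2669·0.0000] = 3.8437
Node 0 (S = 45): V_0 = e^(−0.09)·[0.7331·13.3215 + 0.2669·3.8437] = 9.8634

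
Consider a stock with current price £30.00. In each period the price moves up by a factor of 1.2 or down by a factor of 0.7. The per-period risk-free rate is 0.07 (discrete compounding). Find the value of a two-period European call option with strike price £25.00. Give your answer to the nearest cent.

£8.77

Risk-neutral probability p = (1 + 0.07 − 0.7)/(1.2 − 0.7) = 0.3700/0.5000 = 0.7400
Terminal stock prices: S_uu = 43.2, S_ud = 25.2, S_dd = 14.7
Terminal payoffs (S − K): max(18.2, 0) = 18.2, max(0.2, 0) = 0.2, max(-10.3, 0) = 0
Node u (S = 36): V_u = 1/1.07·[0.7400·18.2000 + 0.2600·0.2000] = 12.6355
Node d (S = 21): V_d = 1/1.07·[0.7400·0.2000 + 0.2600·0.0000] = 0.1383
Node 0 (S = 30): V_0 = 1/1.07·[0.7400·12.6355 + 0.2600·0.1383] = 8.7722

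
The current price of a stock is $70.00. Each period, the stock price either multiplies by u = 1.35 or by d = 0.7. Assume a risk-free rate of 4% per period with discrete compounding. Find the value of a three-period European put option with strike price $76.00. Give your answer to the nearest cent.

Risk-neutral probability p = (1 + 0.04 − 0.7)/(1.35 − 0.7) = 0.3400/0.6500 = 0.5231
Terminal stock prices: S_uuu = 172.2, S_uud = 89.3, S_udd = 46.3, S_ddd = 24.01
Terminal payoffs (K − S): max(-96.23, 0) = 0, max(-13.3, 0) = 0, max(29.7, 0) = 29.7, max(51.99, 0) = 51.99
Node uu (S = 127.6): V_uu = 1/1.04·[0.5231·0.0000 + 0.4769·0.0000] = 0.0000
Node ud (S = 66.15): V_ud = 1/1.04·[0.5231·0.0000 + 0.4769·29.6950] = 13.6175
Node dd (S = 34.3): V_dd = 1/1.04·[0.5231·29.6950 + 0.4769·51.9900] = 38.7769
Node u (S = 94.5): V_u = 1/1.04·[0.5231·0.0000 + 0.4769·13.6175] = 6.2447
Node d (S = 49): V_d = 1/1.04·[0.5231·13.6175 + 0.4769·38.7769] = 24.6314
Node 0 (S = 70): V_0 = 1/1.04·[0.5231·6.2447 + 0.4769·24.6314] = 14.4363

$14.44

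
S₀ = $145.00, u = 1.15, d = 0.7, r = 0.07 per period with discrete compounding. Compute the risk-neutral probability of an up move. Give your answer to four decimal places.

Risk-neutral probability p = (1 + 0.07 − 0.7)/(1.15 − 0.7) = 0.3700/0.4500 = 0.8222

p = 0.8222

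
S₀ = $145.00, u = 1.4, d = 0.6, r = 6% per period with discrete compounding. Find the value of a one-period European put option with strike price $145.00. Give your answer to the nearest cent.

$23.25

Risk-neutral probability p = (1 + 0.06 − 0.6)/(1.4 − 0.6) = 0.4600/0.8000 = 0.5750
Terminal stock prices: S_u = 203, S_d = 87
Terminal payoffs (K − S): max(-58, 0) = 0, max(58, 0) = 58
Node 0 (S = 145): V_0 = 1/1.06·[0.5750·0.0000 + 0.4250·58.0000] = 23.2547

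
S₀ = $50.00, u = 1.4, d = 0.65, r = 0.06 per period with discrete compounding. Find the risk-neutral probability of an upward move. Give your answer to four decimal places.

Risk-neutral probability p = (1 + 0.06 − 0.65)/(1.4 − 0.65) = 0.4100/0.7500 = 0.5467

p = 0.5467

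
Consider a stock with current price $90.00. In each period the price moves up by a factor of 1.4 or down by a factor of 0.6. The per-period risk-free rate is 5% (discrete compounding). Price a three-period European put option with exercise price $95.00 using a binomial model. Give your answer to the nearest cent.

$19.32

Risk-neutral probability p = (1 + 0.05 − 0.6)/(1.4 − 0.6) = 0.4500/0.8000 = 0.5625
Terminal stock prices: S_uuu = 247, S_uud = 105.8, S_udd = 45.36, S_ddd = 19.44
Terminal payoffs (K − S): max(-152, 0) = 0, max(-10.84, 0) = 0, max(49.64, 0) = 49.64, max(75.56, 0) = 75.56
Node uu (S = 176.4): V_uu = 1/1.05·[0.5625·0.0000 + 0.4375·0.0000] = 0.0000
Node ud (S = 75.6): V_ud = 1/1.05·[0.5625·0.0000 + 0.4375·49.6400] = 20.6833
Node dd (S = 32.4): V_dd = 1/1.05·[0.5625·49.6400 + 0.4375·75.5600] = 58.0762
Node u (S = 126): V_u = 1/1.05·[0.5625·0.0000 + 0.4375·20.6833] = 8.6181
Node d (S = 54): V_d = 1/1.05·[0.5625·20.6833 + 0.4375·58.0762] = 35.2788
Node 0 (S = 90): V_0 = 1/1.05·[0.5625·8.6181 + 0.4375·35.2788] = 19.3163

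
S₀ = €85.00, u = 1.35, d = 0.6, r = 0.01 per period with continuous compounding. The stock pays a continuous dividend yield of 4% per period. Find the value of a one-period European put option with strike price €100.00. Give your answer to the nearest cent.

Per-period risk-free factor R = e^0.01 = 1.0101; dividend-adjusted growth = e^(0.01−0.04) = 0.9704.
Risk-neutral probability p = (0.9704 − 0.6)/(1.35 − 0.6) = 0.3704/0.7500 = 0.4939
Terminal stock prices: S_u = 114.8, S_d = 51
Terminal payoffs (K − S): max(-14.75, 0) = 0, max(49, 0) = 49
Node 0 (S = 85): V_0 = e^(−0.01)·[0.4939·0.0000 + 0.5061·49.0000] = 24.5508

€24.55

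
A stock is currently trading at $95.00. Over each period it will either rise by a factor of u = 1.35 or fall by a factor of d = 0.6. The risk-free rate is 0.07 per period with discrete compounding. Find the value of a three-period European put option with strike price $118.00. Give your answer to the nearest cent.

Risk-neutral probability p = (1 + 0.07 − 0.6)/(1.35 − 0.6) = 0.4700/0.7500 = 0.6267
Terminal stock prices: S_uuu = 233.7, S_uud = 103.9, S_udd = 46.17, S_ddd = 20.52
Terminal payoffs (K − S): max(-115.7, 0) = 0, max(14.12, 0) = 14.12, max(71.83, 0) = 71.83, max(97.48, 0) = 97.48
Node uu (S = 173.1): V_uu = 1/1.07·[0.6267·0.0000 + 0.3733·14.1175] = 4.9257
Node ud (S = 76.95): V_ud = 1/1.07·[0.6267·14.1175 + 0.3733·71.8300] = 33.3304
Node dd (S = 34.2): V_dd = 1/1.07·[0.6267·71.8300 + 0.3733·97.4800] = 76.0804
Node u (S = 128.2): V_u = 1/1.07·[0.6267·4.9257 + 0.3733·33.3304] = 14.5141
Node d (S = 57): V_d = 1/1.07·[0.6267·33.3304 + 0.3733·76.0804] = 46.0658
Node 0 (S = 95): V_0 = 1/1.07·[0.6267·14.5141 + 0.3733·46.0658] = 24.5733

$24.57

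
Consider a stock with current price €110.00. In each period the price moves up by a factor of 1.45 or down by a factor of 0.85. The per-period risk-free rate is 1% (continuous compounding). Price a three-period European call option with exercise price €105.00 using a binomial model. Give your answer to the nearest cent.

Risk-neutral probability p = (e^0.01 − 0.85)/(1.45 − 0.85) = 0.1601/0.6000 = 0.2668
Terminal stock prices: S_uuu = 335.3, S_uud = 196.6, S_udd = 115.2, S_ddd = 67.55
Terminal payoffs (S − K): max(230.3, 0) = 230.3, max(91.58, 0) = 91.58, max(10.24, 0) = 10.24, max(-37.45, 0) = 0
Node uu (S = 231.3): V_uu = e^(−0.01)·[0.2668·230.3487 + 0.7332·91.5838] = 127.3198
Node ud (S = 135.6): V_ud = e^(−0.01)·[0.2668·91.5838 + 0.7332·10.2387] = 31.6198
Node dd (S = 79.47): V_dd = e^(−0.01)·[0.2668·10.2387 + 0.7332·0.0000] = 2.7040
Node u (S = 159.5): V_u = e^(−0.01)·[0.2668·127.3198 + 0.7332·31.6198] = 56.5791
Node d (S = 93.5): V_d = e^(−0.01)·[0.2668·31.6198 + 0.7332·2.7040] = 10.3136
Node 0 (S = 110): V_0 = e^(−0.01)·[0.2668·56.5791 + 0.7332·10.3136] = 22.4296

€22.43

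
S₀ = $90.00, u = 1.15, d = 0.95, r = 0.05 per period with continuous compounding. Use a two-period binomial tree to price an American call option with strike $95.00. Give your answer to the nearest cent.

$7.08

Risk-neutral probability p = (e^0.05 − 0.95)/(1.15 − 0.95) = 0.1013/0.2000 = 0.5064
Terminal stock prices: S_uu = 119, S_ud = 98.32, S_dd = 81.22
Terminal payoffs (S − K): max(24.02, 0) = 24.02, max(3.325, 0) = 3.325, max(-13.78, 0) = 0
Node u (S = 103.5): continuation = e^(−0.05)·[0.5064·24.0250 + 0.4936·3.3250] = 13.1332; exercise value = 8.5000 ≤ continuation, so V_u = 13.1332
Node d (S = 85.5): continuation = e^(−0.05)·[0.5064·3.3250 + 0.4936·0.0000] = 1.6015; exercise value = 0.0000 ≤ continuation, so V_d = 1.6015
Node 0 (S = 90): continuation = e^(−0.05)·[0.5064·13.1332 + 0.4936·1.6015] = 7.0778; exercise value = 0.0000 ≤ continuation, so V_0 = 7.0778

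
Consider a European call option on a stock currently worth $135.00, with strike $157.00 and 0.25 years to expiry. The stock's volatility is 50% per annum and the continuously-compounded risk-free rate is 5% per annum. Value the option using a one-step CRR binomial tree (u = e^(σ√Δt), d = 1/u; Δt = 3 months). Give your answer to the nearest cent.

$7.47

CRR parameters: u = e^(σ√Δt) = e^(0.5·√0.25) = 1.2840, d = 1/u = 0.7788
Per-period rate: rΔt = 0.05·0.25 = 0.0125, so R = e^0.0125 = 1.0126
Risk-neutral probability p = (e^0.0125 − 0.7788)/(1.2840 − 0.7788) = 0.2338/0.5052 = 0.4627
Terminal stock prices: S_u = 173.3, S_d = 105.1
Terminal payoffs (S − K): max(16.34, 0) = 16.34, max(-51.86, 0) = 0
Node 0 (S = 135): V_0 = e^(−0.0125)·[0.4627·16.3434 + 0.5373·0.0000] = 7.4685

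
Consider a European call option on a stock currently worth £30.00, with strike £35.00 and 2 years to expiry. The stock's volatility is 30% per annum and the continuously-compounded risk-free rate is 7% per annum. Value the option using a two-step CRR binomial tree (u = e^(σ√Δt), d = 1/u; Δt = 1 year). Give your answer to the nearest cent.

CRR parameters: u = e^(σ√Δt) = e^(0.3·√1) = 1.3499, d = 1/u = 0.7408
Per-period rate: rΔt = 0.07·1 = 0.07, so R = e^0.07 = 1.0725
Risk-neutral probability p = (e^0.07 − 0.7408)/(1.3499 − 0.7408) = 0.3317/0.6090 = 0.5446
Terminal stock prices: S_uu = 54.66, S_ud = 30, S_dd = 16.46
Terminal payoffs (S − K): max(19.66, 0) = 19.66, max(-5, 0) = 0, max(-18.54, 0) = 0
Node u (S = 40.5): V_u = e^(−0.07)·[0.5446·19.6636 + 0.4554·0.0000] = 9.9850
Node d (S = 22.22): V_d = e^(−0.07)·[0.5446·0.0000 + 0.4554·0.0000] = 0.0000
Node 0 (S = 30): V_0 = e^(−0.07)·[0.5446·9.9850 + 0.4554·0.0000] = 5.0703

£5.07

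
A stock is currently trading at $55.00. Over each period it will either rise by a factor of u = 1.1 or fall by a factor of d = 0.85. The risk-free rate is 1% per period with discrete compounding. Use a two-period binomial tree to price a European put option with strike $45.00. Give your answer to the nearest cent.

Risk-neutral probability p = (1 + 0.01 − 0.85)/(1.1 − 0.85) = 0.1600/0.2500 = 0.6400
Terminal stock prices: S_uu = 66.55, S_ud = 51.43, S_dd = 39.74
Terminal payoffs (K − S): max(-21.55, 0) = 0, max(-6.425, 0) = 0, max(5.263, 0) = 5.263
Node u (S = 60.5): V_u = 1/1.01·[0.6400·0.0000 + 0.3600·0.0000] = 0.0000
Node d (S = 46.75): V_d = 1/1.01·[0.6400·0.0000 + 0.3600·5.2625] = 1.8757
Node 0 (S = 55): V_0 = 1/1.01·[0.6400·0.0000 + 0.3600·1.8757] = 0.6686

$0.67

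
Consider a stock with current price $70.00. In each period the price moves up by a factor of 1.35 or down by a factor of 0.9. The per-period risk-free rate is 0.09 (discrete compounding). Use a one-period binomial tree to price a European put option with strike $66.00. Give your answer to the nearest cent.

Risk-neutral probability p = (1 + 0.09 − 0.9)/(1.35 − 0.9) = 0.1900/0.4500 = 0.4222
Terminal stock prices: S_u = 94.5, S_d = 63
Terminal payoffs (K − S): max(-28.5, 0) = 0, max(3, 0) = 3
Node 0 (S = 70): V_0 = 1/1.09·[0.4222·0.0000 + 0.5778·3.0000] = 1.5902

$1.59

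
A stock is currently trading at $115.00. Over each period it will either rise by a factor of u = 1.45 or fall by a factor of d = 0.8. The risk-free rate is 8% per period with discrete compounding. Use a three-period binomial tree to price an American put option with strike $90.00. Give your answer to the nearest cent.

$4.56

Risk-neutral probability p = (1 + 0.08 − 0.8)/(1.45 − 0.8) = 0.2800/0.6500 = 0.4308
Terminal stock prices: S_uuu = 350.6, S_uud = 193.4, S_udd = 106.7, S_ddd = 58.88
Terminal payoffs (K − S): max(-260.6, 0) = 0, max(-103.4, 0) = 0, max(-16.72, 0) = 0, max(31.12, 0) = 31.12
Node uu (S = 241.8): continuation = 1/1.08·[0.4308·0.0000 + 0.5692·0.0000] = 0.0000; exercise value = 0.0000 ≤ continuation, so V_uu = 0.0000
Node ud (S = 133.4): continuation = 1/1.08·[0.4308·0.0000 + 0.5692·0.0000] = 0.0000; exercise value = 0.0000 ≤ continuation, so V_ud = 0.0000
Node dd (S = 73.6): continuation = 1/1.08·[0.4308·0.0000 + 0.5692·31.1200] = 16.4023; exercise value = 16.4000 ≤ continuation, so V_dd = 16.4023
Node u (S = 166.8): continuation = 1/1.08·[0.4308·0.0000 + 0.5692·0.0000] = 0.0000; exercise value = 0.0000 ≤ continuation, so V_u = 0.0000
Node d (S = 92): continuation = 1/1.08·[0.4308·0.0000 + 0.5692·16.4023] = 8.6451; exercise value = 0.0000 ≤ continuation, so V_d = 8.6451
Node 0 (S = 115): continuation = 1/1.08·[0.4308·0.0000 + 0.5692·8.6451] = 4.5565; exercise value = 0.0000 ≤ continuation, so V_0 = 4.5565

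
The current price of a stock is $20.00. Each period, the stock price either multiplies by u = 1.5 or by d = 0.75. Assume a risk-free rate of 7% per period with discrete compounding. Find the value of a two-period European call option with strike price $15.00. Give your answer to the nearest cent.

$7.98

Risk-neutral probability p = (1 + 0.07 − 0.75)/(1.5 − 0.75) = 0.3200/0.7500 = 0.4267
Terminal stock prices: S_uu = 45, S_ud = 22.5, S_dd = 11.25
Terminal payoffs (S − K): max(30, 0) = 30, max(7.5, 0) = 7.5, max(-3.75, 0) = 0
Node u (S = 30): V_u = 1/1.07·[0.4267·30.0000 + 0.5733·7.5000] = 15.9813
Node d (S = 15): V_d = 1/1.07·[0.4267·7.5000 + 0.5733·0.0000] = 2.9907
Node 0 (S = 20): V_0 = 1/1.07·[0.4267·15.9813 + 0.5733·2.9907] = 7.9751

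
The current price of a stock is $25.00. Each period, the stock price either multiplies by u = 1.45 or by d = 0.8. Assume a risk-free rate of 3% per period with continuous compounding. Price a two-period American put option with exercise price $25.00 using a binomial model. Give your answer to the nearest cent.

Risk-neutral probability p = (e^0.03 − 0.8)/(1.45 − 0.8) = 0.2305/0.6500 = 0.3545
Terminal stock prices: S_uu = 52.56, S_ud = 29, S_dd = 16
Terminal payoffs (K − S): max(-27.56, 0) = 0, max(-4, 0) = 0, max(9, 0) = 9
Node u (S = 36.25): continuation = e^(−0.03)·[0.3545·0.0000 + 0.6455·0.0000] = 0.0000; exercise value = 0.0000 ≤ continuation, so V_u = 0.0000
Node d (S = 20): continuation = e^(−0.03)·[0.3545·0.0000 + 0.6455·9.0000] = 5.6374; exercise value = 5.0000 ≤ continuation, so V_d = 5.6374
Node 0 (S = 25): continuation = e^(−0.03)·[0.3545·0.0000 + 0.6455·5.6374] = 3.5312; exercise value = 0.0000 ≤ continuation, so V_0 = 3.5312

$3.53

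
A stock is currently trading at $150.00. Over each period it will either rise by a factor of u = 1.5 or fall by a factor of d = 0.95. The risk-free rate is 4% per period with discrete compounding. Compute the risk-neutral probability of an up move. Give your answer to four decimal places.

Risk-neutral probability p = (1 + 0.04 − 0.95)/(1.5 − 0.95) = 0.0900/0.5500 = 0.1636

p = 0.1636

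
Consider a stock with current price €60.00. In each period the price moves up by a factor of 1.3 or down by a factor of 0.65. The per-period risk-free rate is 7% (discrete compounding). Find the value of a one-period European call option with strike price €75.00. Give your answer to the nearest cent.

Risk-neutral probability p = (1 + 0.07 − 0.65)/(1.3 − 0.65) = 0.4200/0.6500 = 0.6462
Terminal stock prices: S_u = 78, S_d = 39
Terminal payoffs (S − K): max(3, 0) = 3, max(-36, 0) = 0
Node 0 (S = 60): V_0 = 1/1.07·[0.6462·3.0000 + 0.3538·0.0000] = 1.8116

€1.81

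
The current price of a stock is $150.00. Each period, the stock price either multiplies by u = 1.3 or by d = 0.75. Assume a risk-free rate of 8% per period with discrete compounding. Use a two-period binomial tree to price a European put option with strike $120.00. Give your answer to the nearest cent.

$4.89

Risk-neutral probability p = (1 + 0.08 − 0.75)/(1.3 − 0.75) = 0.3300/0.5500 = 0.6000
Terminal stock prices: S_uu = 253.5, S_ud = 146.2, S_dd = 84.38
Terminal payoffs (K − S): max(-133.5, 0) = 0, max(-26.25, 0) = 0, max(35.62, 0) = 35.62
Node u (S = 195): V_u = 1/1.08·[0.6000·0.0000 + 0.4000·0.0000] = 0.0000
Node d (S = 112.5): V_d = 1/1.08·[0.6000·0.0000 + 0.4000·35.6250] = 13.1944
Node 0 (S = 150): V_0 = 1/1.08·[0.6000·0.0000 + 0.4000·13.1944] = 4.8868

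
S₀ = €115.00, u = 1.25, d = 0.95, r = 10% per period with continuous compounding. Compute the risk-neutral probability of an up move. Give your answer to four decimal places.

p = 0.5172

Risk-neutral probability p = (e^0.1 − 0.95)/(1.25 − 0.95) = 0.1552/0.3000 = 0.5172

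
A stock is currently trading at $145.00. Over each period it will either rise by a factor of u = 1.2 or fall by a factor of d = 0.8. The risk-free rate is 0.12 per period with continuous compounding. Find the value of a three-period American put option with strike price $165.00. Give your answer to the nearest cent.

$20.00

Risk-neutral probability p = (e^0.12 − 0.8)/(1.2 − 0.8) = 0.3275/0.4000 = 0.8187
Terminal stock prices: S_uuu = 250.6, S_uud = 167, S_udd = 111.4, S_ddd = 74.24
Terminal payoffs (K − S): max(-85.56, 0) = 0, max(-2.04, 0) = 0, max(53.64, 0) = 53.64, max(90.76, 0) = 90.76
Node uu (S = 208.8): continuation = e^(−0.12)·[0.8187·0.0000 + 0.1813·0.0000] = 0.0000; exercise value = 0.0000 ≤ continuation, so V_uu = 0.0000
Node ud (S = 139.2): continuation = e^(−0.12)·[0.8187·0.0000 + 0.1813·53.6400] = 8.6232; exercise value = 25.8000 > continuation, so V_ud = 25.8000 (exercise)
Node dd (S = 92.8): continuation = e^(−0.12)·[0.8187·53.6400 + 0.1813·90.7600] = 53.5419; exercise value = 72.2000 > continuation, so V_dd = 72.2000 (exercise)
Node u (S = 174): continuation = e^(−0.12)·[0.8187·0.0000 + 0.1813·25.8000] = 4.1476; exercise value = 0.0000 ≤ continuation, so V_u = 4.1476
Node d (S = 116): continuation = e^(−0.12)·[0.8187·25.8000 + 0.1813·72.2000] = 30.3419; exercise value = 49.0000 > continuation, so V_d = 49.0000 (exercise)
Node 0 (S = 145): continuation = e^(−0.12)·[0.8187·4.1476 + 0.1813·49.0000] = 10.8892; exercise value = 20.0000 > continuation, so V_0 = 20.0000 (exercise)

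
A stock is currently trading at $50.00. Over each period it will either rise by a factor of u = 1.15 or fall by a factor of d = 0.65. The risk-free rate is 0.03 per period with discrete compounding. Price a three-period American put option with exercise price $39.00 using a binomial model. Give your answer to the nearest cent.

$2.15

Risk-neutral probability p = (1 + 0.03 − 0.65)/(1.15 − 0.65) = 0.3800/0.5000 = 0.7600
Terminal stock prices: S_uuu = 76.04, S_uud = 42.98, S_udd = 24.29, S_ddd = 13.73
Terminal payoffs (K − S): max(-37.04, 0) = 0, max(-3.981, 0) = 0, max(14.71, 0) = 14.71, max(25.27, 0) = 25.27
Node uu (S = 66.12): continuation = 1/1.03·[0.7600·0.0000 + 0.2400·0.0000] = 0.0000; exercise value = 0.0000 ≤ continuation, so V_uu = 0.0000
Node ud (S = 37.38): continuation = 1/1.03·[0.7600·0.0000 + 0.2400·14.7063] = 3.4267; exercise value = 1.6250 ≤ continuation, so V_ud = 3.4267
Node dd (S = 21.13): continuation = 1/1.03·[0.7600·14.7063 + 0.2400·25.2687] = 16.7391; exercise value = 17.8750 > continuation, so V_dd = 17.8750 (exercise)
Node u (S = 57.5): continuation = 1/1.03·[0.7600·0.0000 + 0.2400·3.4267] = 0.7985; exercise value = 0.0000 ≤ continuation, so V_u = 0.7985
Node d (S = 32.5): continuation = 1/1.03·[0.7600·3.4267 + 0.2400·17.8750] = 6.6935; exercise value = 6.5000 ≤ continuation, so V_d = 6.6935
Node 0 (S = 50): continuation = 1/1.03·[0.7600·0.7985 + 0.2400·6.6935] = 2.1488; exercise value = 0.0000 ≤ continuation, so V_0 = 2.1488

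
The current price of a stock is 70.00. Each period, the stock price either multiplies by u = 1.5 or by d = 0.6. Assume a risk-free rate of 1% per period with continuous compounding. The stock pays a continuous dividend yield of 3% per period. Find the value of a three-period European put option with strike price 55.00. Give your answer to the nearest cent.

14.51

Per-period risk-free factor R = e^0.01 = 1.0101; dividend-adjusted growth = e^(0.01−0.03) = 0.9802.
Risk-neutral probability p = (0.9802 − 0.6)/(1.5 − 0.6) = 0.3802/0.9000 = 0.4224
Terminal stock prices: S_uuu = 236.2, S_uud = 94.5, S_udd = 37.8, S_ddd = 15.12
Terminal payoffs (K − S): max(-181.2, 0) = 0, max(-39.5, 0) = 0, max(17.2, 0) = 17.2, max(39.88, 0) = 39.88
Node uu (S = 157.5): V_uu = e^(−0.01)·[0.4224·0.0000 + 0.5776·0.0000] = 0.0000
Node ud (S = 63): V_ud = e^(−0.01)·[0.4224·0.0000 + 0.5776·17.2000] = 9.8351
Node dd (S = 25.2): V_dd = e^(−0.01)·[0.4224·17.2000 + 0.5776·39.8800] = 29.9975
Node u (S = 105): V_u = e^(−0.01)·[0.4224·0.0000 + 0.5776·9.8351] = 5.6238
Node d (S = 42): V_d = e^(−0.01)·[0.4224·9.8351 + 0.5776·29.9975] = 21.2663
Node 0 (S = 70): V_0 = e^(−0.01)·[0.4224·5.6238 + 0.5776·21.2663] = 14.5124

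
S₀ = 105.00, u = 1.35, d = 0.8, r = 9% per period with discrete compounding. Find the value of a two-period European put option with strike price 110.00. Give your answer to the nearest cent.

8.05

Risk-neutral probability p = (1 + 0.09 − 0.8)/(1.35 − 0.8) = 0.2900/0.5500 = 0.5273
Terminal stock prices: S_uu = 191.4, S_ud = 113.4, S_dd = 67.2
Terminal payoffs (K − S): max(-81.36, 0) = 0, max(-3.4, 0) = 0, max(42.8, 0) = 42.8
Node u (S = 141.8): V_u = 1/1.09·[0.5273·0.0000 + 0.4727·0.0000] = 0.0000
Node d (S = 84): V_d = 1/1.09·[0.5273·0.0000 + 0.4727·42.8000] = 18.5621
Node 0 (S = 105): V_0 = 1/1.09·[0.5273·0.0000 + 0.4727·18.5621] = 8.0503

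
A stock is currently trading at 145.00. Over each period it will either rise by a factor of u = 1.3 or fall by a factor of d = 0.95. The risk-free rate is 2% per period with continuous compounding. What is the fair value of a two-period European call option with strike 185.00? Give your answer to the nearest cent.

2.32

Risk-neutral probability p = (e^0.02 − 0.95)/(1.3 − 0.95) = 0.0702/0.3500 = 0.2006
Terminal stock prices: S_uu = 245.1, S_ud = 179.1, S_dd = 130.9
Terminal payoffs (S − K): max(60.05, 0) = 60.05, max(-5.925, 0) = 0, max(-54.14, 0) = 0
Node u (S = 188.5): V_u = e^(−0.02)·[0.2006·60.0500 + 0.7994·0.0000] = 11.8060
Node d (S = 137.8): V_d = e^(−0.02)·[0.2006·0.0000 + 0.7994·0.0000] = 0.0000
Node 0 (S = 145): V_0 = e^(−0.02)·[0.2006·11.8060 + 0.7994·0.0000] = 2.3211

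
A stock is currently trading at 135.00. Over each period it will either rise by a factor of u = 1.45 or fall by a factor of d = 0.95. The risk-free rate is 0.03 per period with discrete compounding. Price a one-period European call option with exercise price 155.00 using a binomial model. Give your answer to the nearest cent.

Risk-neutral probability p = (1 + 0.03 − 0.95)/(1.45 − 0.95) = 0.0800/0.5000 = 0.1600
Terminal stock prices: S_u = 195.8, S_d = 128.2
Terminal payoffs (S − K): max(40.75, 0) = 40.75, max(-26.75, 0) = 0
Node 0 (S = 135): V_0 = 1/1.03·[0.1600·40.7500 + 0.8400·0.0000] = 6.3301

6.33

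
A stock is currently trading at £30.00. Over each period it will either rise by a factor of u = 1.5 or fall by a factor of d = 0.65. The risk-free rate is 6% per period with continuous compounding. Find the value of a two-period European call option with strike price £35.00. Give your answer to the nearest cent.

Risk-neutral probability p = (e^0.06 − 0.65)/(1.5 − 0.65) = 0.4118/0.8500 = 0.4845
Terminal stock prices: S_uu = 67.5, S_ud = 29.25, S_dd = 12.68
Terminal payoffs (S − K): max(32.5, 0) = 32.5, max(-5.75, 0) = 0, max(-22.32, 0) = 0
Node u (S = 45): V_u = e^(−0.06)·[0.4845·32.5000 + 0.5155·0.0000] = 14.8297
Node d (S = 19.5): V_d = e^(−0.06)·[0.4845·0.0000 + 0.5155·0.0000] = 0.0000
Node 0 (S = 30): V_0 = e^(−0.06)·[0.4845·14.8297 + 0.5155·0.0000] = 6.7667

£6.77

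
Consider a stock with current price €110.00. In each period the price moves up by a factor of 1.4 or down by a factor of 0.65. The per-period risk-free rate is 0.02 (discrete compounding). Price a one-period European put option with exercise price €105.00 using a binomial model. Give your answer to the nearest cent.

€16.64

Risk-neutral probability p = (1 + 0.02 − 0.65)/(1.4 − 0.65) = 0.3700/0.7500 = 0.4933
Terminal stock prices: S_u = 154, S_d = 71.5
Terminal payoffs (K − S): max(-49, 0) = 0, max(33.5, 0) = 33.5
Node 0 (S = 110): V_0 = 1/1.02·[0.4933·0.0000 + 0.5067·33.5000] = 16.6405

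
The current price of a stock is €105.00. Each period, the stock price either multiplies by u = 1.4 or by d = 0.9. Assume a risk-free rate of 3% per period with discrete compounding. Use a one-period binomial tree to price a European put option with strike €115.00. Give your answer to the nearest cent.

€14.73

Risk-neutral probability p = (1 + 0.03 − 0.9)/(1.4 − 0.9) = 0.1300/0.5000 = 0.2600
Terminal stock prices: S_u = 147, S_d = 94.5
Terminal payoffs (K − S): max(-32, 0) = 0, max(20.5, 0) = 20.5
Node 0 (S = 105): V_0 = 1/1.03·[0.2600·0.0000 + 0.7400·20.5000] = 14.7282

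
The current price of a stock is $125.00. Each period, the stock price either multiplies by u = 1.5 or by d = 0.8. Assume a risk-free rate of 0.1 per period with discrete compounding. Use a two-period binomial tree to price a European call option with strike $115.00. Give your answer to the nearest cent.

Risk-neutral probability p = (1 + 0.1 − 0.8)/(1.5 − 0.8) = 0.3000/0.7000 = 0.4286
Terminal stock prices: S_uu = 281.2, S_ud = 150, S_dd = 80
Terminal payoffs (S − K): max(166.2, 0) = 166.2, max(35, 0) = 35, max(-35, 0) = 0
Node u (S = 187.5): V_u = 1/1.1·[0.4286·166.2500 + 0.5714·35.0000] = 82.9545
Node d (S = 100): V_d = 1/1.1·[0.4286·35.0000 + 0.5714·0.0000] = 13.6364
Node 0 (S = 125): V_0 = 1/1.1·[0.4286·82.9545 + 0.5714·13.6364] = 39.4038

$39.40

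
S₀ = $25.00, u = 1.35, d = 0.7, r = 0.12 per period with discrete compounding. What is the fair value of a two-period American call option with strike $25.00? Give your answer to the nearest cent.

Risk-neutral probability p = (1 + 0.12 − 0.7)/(1.35 − 0.7) = 0.4200/0.6500 = 0.6462
Terminal stock prices: S_uu = 45.56, S_ud = 23.62, S_dd = 12.25
Terminal payoffs (S − K): max(20.56, 0) = 20.56, max(-1.375, 0) = 0, max(-12.75, 0) = 0
Node u (S = 33.75): continuation = 1/1.12·[0.6462·20.5625 + 0.3538·0.0000] = 11.8630; exercise value = 8.7500 ≤ continuation, so V_u = 11.8630
Node d (S = 17.5): continuation = 1/1.12·[0.6462·0.0000 + 0.3538·0.0000] = 0.0000; exercise value = 0.0000 ≤ continuation, so V_d = 0.0000
Node 0 (S = 25): continuation = 1/1.12·[0.6462·11.8630 + 0.3538·0.0000] = 6.8440; exercise value = 0.0000 ≤ continuation, so V_0 = 6.8440

$6.84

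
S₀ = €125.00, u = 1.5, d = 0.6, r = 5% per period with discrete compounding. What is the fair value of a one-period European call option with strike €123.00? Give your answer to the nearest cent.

Risk-neutral probability p = (1 + 0.05 − 0.6)/(1.5 − 0.6) = 0.4500/0.9000 = 0.5000
Terminal stock prices: S_u = 187.5, S_d = 75
Terminal payoffs (S − K): max(64.5, 0) = 64.5, max(-48, 0) = 0
Node 0 (S = 125): V_0 = 1/1.05·[0.5000·64.5000 + 0.5000·0.0000] = 30.7143

€30.71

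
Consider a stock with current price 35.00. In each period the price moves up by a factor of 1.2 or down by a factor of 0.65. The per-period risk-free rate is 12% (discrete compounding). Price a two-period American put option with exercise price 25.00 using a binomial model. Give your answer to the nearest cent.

Risk-neutral probability p = (1 + 0.12 − 0.65)/(1.2 − 0.65) = 0.4700/0.5500 = 0.8545
Terminal stock prices: S_uu = 50.4, S_ud = 27.3, S_dd = 14.79
Terminal payoffs (K − S): max(-25.4, 0) = 0, max(-2.3, 0) = 0, max(10.21, 0) = 10.21
Node u (S = 42): continuation = 1/1.12·[0.8545·0.0000 + 0.1455·0.0000] = 0.0000; exercise value = 0.0000 ≤ continuation, so V_u = 0.0000
Node d (S = 22.75): continuation = 1/1.12·[0.8545·0.0000 + 0.1455·10.2125] = 1.3263; exercise value = 2.2500 > continuation, so V_d = 2.2500 (exercise)
Node 0 (S = 35): continuation = 1/1.12·[0.8545·0.0000 + 0.1455·2.2500] = 0.2922; exercise value = 0.0000 ≤ continuation, so V_0 = 0.2922

0.29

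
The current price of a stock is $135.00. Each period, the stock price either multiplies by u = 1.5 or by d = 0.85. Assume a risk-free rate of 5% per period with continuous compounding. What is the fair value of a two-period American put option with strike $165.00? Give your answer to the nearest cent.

$33.00

Risk-neutral probability p = (e^0.05 − 0.85)/(1.5 − 0.85) = 0.2013/0.6500 = 0.3096
Terminal stock prices: S_uu = 303.8, S_ud = 172.1, S_dd = 97.54
Terminal payoffs (K − S): max(-138.8, 0) = 0, max(-7.125, 0) = 0, max(67.46, 0) = 67.46
Node u (S = 202.5): continuation = e^(−0.05)·[0.3096·0.0000 + 0.6904·0.0000] = 0.0000; exercise value = 0.0000 ≤ continuation, so V_u = 0.0000
Node d (S = 114.8): continuation = e^(−0.05)·[0.3096·0.0000 + 0.6904·67.4625] = 44.3015; exercise value = 50.2500 > continuation, so V_d = 50.2500 (exercise)
Node 0 (S = 135): continuation = e^(−0.05)·[0.3096·0.0000 + 0.6904·50.2500] = 32.9983; exercise value = 30.0000 ≤ continuation, so V_0 = 32.9983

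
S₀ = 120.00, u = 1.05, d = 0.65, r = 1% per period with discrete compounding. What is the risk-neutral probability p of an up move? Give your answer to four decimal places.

p = 0.9000

Risk-neutral probability p = (1 + 0.01 − 0.65)/(1.05 − 0.65) = 0.3600/0.4000 = 0.9000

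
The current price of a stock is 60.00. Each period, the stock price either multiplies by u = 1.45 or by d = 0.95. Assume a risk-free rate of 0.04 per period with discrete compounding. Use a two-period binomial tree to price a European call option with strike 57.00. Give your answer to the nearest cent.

9.07

Risk-neutral probability p = (1 + 0.04 − 0.95)/(1.45 − 0.95) = 0.0900/0.5000 = 0.1800
Terminal stock prices: S_uu = 126.2, S_ud = 82.65, S_dd = 54.15
Terminal payoffs (S − K): max(69.15, 0) = 69.15, max(25.65, 0) = 25.65, max(-2.85, 0) = 0
Node u (S = 87): V_u = 1/1.04·[0.1800·69.1500 + 0.8200·25.6500] = 32.1923
Node d (S = 57): V_d = 1/1.04·[0.1800·25.6500 + 0.8200·0.0000] = 4.4394
Node 0 (S = 60): V_0 = 1/1.04·[0.1800·32.1923 + 0.8200·4.4394] = 9.0721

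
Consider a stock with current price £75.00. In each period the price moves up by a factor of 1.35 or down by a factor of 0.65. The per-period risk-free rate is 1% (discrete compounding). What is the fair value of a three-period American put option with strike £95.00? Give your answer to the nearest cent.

Risk-neutral probability p = (1 + 0.01 − 0.65)/(1.35 − 0.65) = 0.3600/0.7000 = 0.5143
Terminal stock prices: S_uuu = 184.5, S_uud = 88.85, S_udd = 42.78, S_ddd = 20.6
Terminal payoffs (K − S): max(-89.53, 0) = 0, max(6.153, 0) = 6.153, max(52.22, 0) = 52.22, max(74.4, 0) = 74.4
Node uu (S = 136.7): continuation = 1/1.01·[0.5143·0.0000 + 0.4857·6.1531] = 2.9591; exercise value = 0.0000 ≤ continuation, so V_uu = 2.9591
Node ud (S = 65.81): continuation = 1/1.01·[0.5143·6.1531 + 0.4857·52.2219] = 28.2469; exercise value = 29.1875 > continuation, so V_ud = 29.1875 (exercise)
Node dd (S = 31.69): continuation = 1/1.01·[0.5143·52.2219 + 0.4857·74.4031] = 62.3719; exercise value = 63.3125 > continuation, so V_dd = 63.3125 (exercise)
Node u (S = 101.2): continuation = 1/1.01·[0.5143·2.9591 + 0.4857·29.1875] = 15.5432; exercise value = 0.0000 ≤ continuation, so V_u = 15.5432
Node d (S = 48.75): continuation = 1/1.01·[0.5143·29.1875 + 0.4857·63.3125] = 45.3094; exercise value = 46.2500 > continuation, so V_d = 46.2500 (exercise)
Node 0 (S = 75): continuation = 1/1.01·[0.5143·15.5432 + 0.4857·46.2500] = 30.1563; exercise value = 20.0000 ≤ continuation, so V_0 = 30.1563

£30.16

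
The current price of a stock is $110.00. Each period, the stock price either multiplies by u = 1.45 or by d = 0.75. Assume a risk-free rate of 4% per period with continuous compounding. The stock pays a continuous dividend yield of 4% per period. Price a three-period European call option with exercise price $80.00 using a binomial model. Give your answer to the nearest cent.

Per-period risk-free factor R = e^0.04 = 1.0408; dividend-adjusted growth = e^(0.04−0.04) = 1.0000.
Risk-neutral probability p = (1.0000 − 0.75)/(1.45 − 0.75) = 0.2500/0.7000 = 0.3571
Terminal stock prices: S_uuu = 335.3, S_uud = 173.5, S_udd = 89.72, S_ddd = 46.41
Terminal payoffs (S − K): max(255.3, 0) = 255.3, max(93.46, 0) = 93.46, max(9.719, 0) = 9.719, max(-33.59, 0) = 0
Node uu (S = 231.3): V_uu = e^(−0.04)·[0.3571·255.3487 + 0.6429·93.4563] = 145.3434
Node ud (S = 119.6): V_ud = e^(−0.04)·[0.3571·93.4563 + 0.6429·9.7188] = 38.0713
Node dd (S = 61.88): V_dd = e^(−0.04)·[0.3571·9.7188 + 0.6429·0.0000] = 3.3349
Node u (S = 159.5): V_u = e^(−0.04)·[0.3571·145.3434 + 0.6429·38.0713] = 73.3877
Node d (S = 82.5): V_d = e^(−0.04)·[0.3571·38.0713 + 0.6429·3.3349] = 15.1235
Node 0 (S = 110): V_0 = e^(−0.04)·[0.3571·73.3877 + 0.6429·15.1235] = 34.5233

$34.52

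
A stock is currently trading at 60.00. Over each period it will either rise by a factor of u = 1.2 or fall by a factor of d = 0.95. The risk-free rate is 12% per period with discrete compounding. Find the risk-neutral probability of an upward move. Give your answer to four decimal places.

Risk-neutral probability p = (1 + 0.12 − 0.95)/(1.2 − 0.95) = 0.1700/0.2500 = 0.6800

p = 0.6800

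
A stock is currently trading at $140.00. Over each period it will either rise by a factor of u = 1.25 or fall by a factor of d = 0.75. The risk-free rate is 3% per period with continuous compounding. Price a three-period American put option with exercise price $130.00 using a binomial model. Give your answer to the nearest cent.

Risk-neutral probability p = (e^0.03 − 0.75)/(1.25 − 0.75) = 0.2805/0.5000 = 0.5609
Terminal stock prices: S_uuu = 273.4, S_uud = 164.1, S_udd = 98.44, S_ddd = 59.06
Terminal payoffs (K − S): max(-143.4, 0) = 0, max(-34.06, 0) = 0, max(31.56, 0) = 31.56, max(70.94, 0) = 70.94
Node uu (S = 218.8): continuation = e^(−0.03)·[0.5609·0.0000 + 0.4391·0.0000] = 0.0000; exercise value = 0.0000 ≤ continuation, so V_uu = 0.0000
Node ud (S = 131.2): continuation = e^(−0.03)·[0.5609·0.0000 + 0.4391·31.5625] = 13.4492; exercise value = 0.0000 ≤ continuation, so V_ud = 13.4492
Node dd (S = 78.75): continuation = e^(−0.03)·[0.5609·31.5625 + 0.4391·70.9375] = 47.4079; exercise value = 51.2500 > continuation, so V_dd = 51.2500 (exercise)
Node u (S = 175): continuation = e^(−0.03)·[0.5609·0.0000 + 0.4391·13.4492] = 5.7309; exercise value = 0.0000 ≤ continuation, so V_u = 5.7309
Node d (S = 105): continuation = e^(−0.03)·[0.5609·13.4492 + 0.4391·51.2500] = 29.1592; exercise value = 25.0000 ≤ continuation, so V_d = 29.1592
Node 0 (S = 140): continuation = e^(−0.03)·[0.5609·5.7309 + 0.4391·29.1592] = 15.5446; exercise value = 0.0000 ≤ continuation, so V_0 = 15.5446

$15.54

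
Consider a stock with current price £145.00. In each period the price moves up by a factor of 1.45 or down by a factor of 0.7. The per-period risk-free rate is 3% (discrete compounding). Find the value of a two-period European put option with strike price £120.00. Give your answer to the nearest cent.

£14.47

Risk-neutral probability p = (1 + 0.03 − 0.7)/(1.45 − 0.7) = 0.3300/0.7500 = 0.4400
Terminal stock prices: S_uu = 304.9, S_ud = 147.2, S_dd = 71.05
Terminal payoffs (K − S): max(-184.9, 0) = 0, max(-27.17, 0) = 0, max(48.95, 0) = 48.95
Node u (S = 210.2): V_u = 1/1.03·[0.4400·0.0000 + 0.5600·0.0000] = 0.0000
Node d (S = 101.5): V_d = 1/1.03·[0.4400·0.0000 + 0.5600·48.9500] = 26.6136
Node 0 (S = 145): V_0 = 1/1.03·[0.4400·0.0000 + 0.5600·26.6136] = 14.4695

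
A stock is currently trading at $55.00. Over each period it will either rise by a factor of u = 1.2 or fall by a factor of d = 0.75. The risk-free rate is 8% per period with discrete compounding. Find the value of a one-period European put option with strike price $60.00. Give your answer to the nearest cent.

$4.63

Risk-neutral probability p = (1 + 0.08 − 0.75)/(1.2 − 0.75) = 0.3300/0.4500 = 0.7333
Terminal stock prices: S_u = 66, S_d = 41.25
Terminal payoffs (K − S): max(-6, 0) = 0, max(18.75, 0) = 18.75
Node 0 (S = 55): V_0 = 1/1.08·[0.7333·0.0000 + 0.2667·18.7500] = 4.6296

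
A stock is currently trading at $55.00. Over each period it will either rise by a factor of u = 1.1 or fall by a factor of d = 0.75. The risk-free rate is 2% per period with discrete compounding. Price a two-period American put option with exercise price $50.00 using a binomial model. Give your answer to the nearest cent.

$2.74

Risk-neutral probability p = (1 + 0.02 − 0.75)/(1.1 − 0.75) = 0.2700/0.3500 = 0.7714
Terminal stock prices: S_uu = 66.55, S_ud = 45.38, S_dd = 30.94
Terminal payoffs (K − S): max(-16.55, 0) = 0, max(4.625, 0) = 4.625, max(19.06, 0) = 19.06
Node u (S = 60.5): continuation = 1/1.02·[0.7714·0.0000 + 0.2286·4.6250] = 1.0364; exercise value = 0.0000 ≤ continuation, so V_u = 1.0364
Node d (S = 41.25): continuation = 1/1.02·[0.7714·4.6250 + 0.2286·19.0625] = 7.7696; exercise value = 8.7500 > continuation, so V_d = 8.7500 (exercise)
Node 0 (S = 55): continuation = 1/1.02·[0.7714·1.0364 + 0.2286·8.7500] = 2.7446; exercise value = 0.0000 ≤ continuation, so V_0 = 2.7446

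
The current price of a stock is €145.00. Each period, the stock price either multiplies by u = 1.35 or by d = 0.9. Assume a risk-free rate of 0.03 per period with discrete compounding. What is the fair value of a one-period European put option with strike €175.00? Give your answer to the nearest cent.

€30.72

Risk-neutral probability p = (1 + 0.03 − 0.9)/(1.35 − 0.9) = 0.1300/0.4500 = 0.2889
Terminal stock prices: S_u = 195.8, S_d = 130.5
Terminal payoffs (K − S): max(-20.75, 0) = 0, max(44.5, 0) = 44.5
Node 0 (S = 145): V_0 = 1/1.03·[0.2889·0.0000 + 0.7111·44.5000] = 30.7228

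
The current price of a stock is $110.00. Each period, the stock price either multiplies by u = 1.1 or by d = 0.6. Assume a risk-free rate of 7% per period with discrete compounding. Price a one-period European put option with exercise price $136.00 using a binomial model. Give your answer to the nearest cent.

Risk-neutral probability p = (1 + 0.07 − 0.6)/(1.1 − 0.6) = 0.4700/0.5000 = 0.9400
Terminal stock prices: S_u = 121, S_d = 66
Terminal payoffs (K − S): max(15, 0) = 15, max(70, 0) = 70
Node 0 (S = 110): V_0 = 1/1.07·[0.9400·15.0000 + 0.0600·70.0000] = 17.1028

$17.10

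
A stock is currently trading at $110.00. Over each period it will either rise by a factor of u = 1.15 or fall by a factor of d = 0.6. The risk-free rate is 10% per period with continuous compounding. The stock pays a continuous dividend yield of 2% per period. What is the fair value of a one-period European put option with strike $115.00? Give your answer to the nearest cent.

Per-period risk-free factor R = e^0.1 = 1.1052; dividend-adjusted growth = e^(0.1−0.02) = 1.0833.
Risk-neutral probability p = (1.0833 − 0.6)/(1.15 − 0.6) = 0.4833/0.5500 = 0.8787
Terminal stock prices: S_u = 126.5, S_d = 66
Terminal payoffs (K − S): max(-11.5, 0) = 0, max(49, 0) = 49
Node 0 (S = 110): V_0 = e^(−0.1)·[0.8787·0.0000 + 0.1213·49.0000] = 5.3779

$5.38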